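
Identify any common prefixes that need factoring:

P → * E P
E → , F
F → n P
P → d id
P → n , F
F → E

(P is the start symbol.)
No, left-factoring is not needed

Left-factoring is needed when two productions for the same non-terminal
share a common prefix on the right-hand side.

Productions for P:
  P → * E P
  P → d id
  P → n , F
Productions for F:
  F → n P
  F → E

No common prefixes found.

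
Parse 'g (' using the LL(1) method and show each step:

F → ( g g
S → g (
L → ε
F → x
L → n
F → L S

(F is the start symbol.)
LL(1) parsing maintains a stack (initially the start symbol over $) and the input. At each step: if the stack top is a terminal, match it against the current input token; if it is a non-terminal N, replace it with the RHS of M[N, lookahead] (the unique production whose predict set contains the lookahead).

Stack is shown with the top on the left.

Stack  Input  Action
--------------------
F $    g ( $  output F → L S
L S $  g ( $  output L → ε
S $    g ( $  output S → g (
g ( $  g ( $  match 'g'
( $    ( $    match '('
$      $      accept

The string is accepted.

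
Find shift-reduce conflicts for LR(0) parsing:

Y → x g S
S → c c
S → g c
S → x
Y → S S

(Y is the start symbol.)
Yes — I5: [S → x .] vs [Y → x . g S]

A shift-reduce conflict occurs when an LR(0) state has both:
  - a complete (reduce) item [A → α .] (dot at the end), and
  - a shift item [B → β . c γ] (dot before a terminal).

Augment with Y' → Y and build the canonical LR(0) collection (I0 = CLOSURE({[Y' → . Y]}), then GOTO on every symbol after a dot until no new states appear). It has 12 states:
  I0: { [S → . c c], [S → . g c], [S → . x], [Y → . S S], [Y → . x g S], [Y' → . Y] }  — shift
  I1: { [S → . c c], [S → . g c], [S → . x], [Y → S . S] }  — shift
  I2: { [Y' → Y .] }  — accept
  I3: { [S → c . c] }  — shift
  I4: { [S → g . c] }  — shift
  I5: { [S → x .], [Y → x . g S] }  — shift, reduce
  I6: { [S → . c c], [S → . g c], [S → . x], [Y → x g . S] }  — shift
  I7: { [Y → x g S .] }  — reduce
  I8: { [S → x .] }  — reduce
  I9: { [S → g c .] }  — reduce
  I10: { [S → c c .] }  — reduce
  I11: { [Y → S S .] }  — reduce

I5 contains reduce item [S → x .] and shift item [Y → x . g S] — shift-reduce conflict.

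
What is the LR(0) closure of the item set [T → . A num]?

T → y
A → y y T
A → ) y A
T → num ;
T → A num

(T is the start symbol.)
{ [A → . ) y A], [A → . y y T], [T → . A num] }

To compute CLOSURE, for each item [A → α.Bβ] where B is a non-terminal, add [B → .γ] for all productions B → γ; repeat for the newly added items until nothing changes.

Start with: [T → . A num]
  [T → . A num] has the dot before A: add [A → . y y T], [A → . ) y A]
No further items can be added.

CLOSURE = { [A → . ) y A], [A → . y y T], [T → . A num] }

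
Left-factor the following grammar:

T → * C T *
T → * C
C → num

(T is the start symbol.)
Left-factoring transforms A → αβ₁ | αβ₂ into A → αA' and A' → β₁ | β₂
(α is the longest common prefix among the alternatives). Repeat until
no nonterminal has two alternatives with a common prefix.

Round 1: T has alternatives sharing prefix '* C'. Introduce T': T → * C T'
  Add: T' → T *
  Add: T' → ε

No remaining common prefixes — done.

Resulting grammar:
T → * C T'
T' → T *
T' → ε
C → num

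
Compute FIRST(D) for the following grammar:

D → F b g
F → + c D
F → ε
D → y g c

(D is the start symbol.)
FIRST sets of the other non-terminals involved (by the same procedure, iterated to a fixed point):
  FIRST(F) = { '+', ε }

From D → F b g:
  - F is a non-terminal: add FIRST(F) \ {ε} = { '+' }
    F is nullable, so continue to the next symbol
  - b is a terminal: add 'b' and stop
From D → y g c:
  - y is a terminal: add 'y' and stop

Collecting: FIRST(D) = { '+', 'b', 'y' }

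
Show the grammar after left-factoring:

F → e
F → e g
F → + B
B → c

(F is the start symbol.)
Left-factoring transforms A → αβ₁ | αβ₂ into A → αA' and A' → β₁ | β₂
(α is the longest common prefix among the alternatives). Repeat until
no nonterminal has two alternatives with a common prefix.

Round 1: F has alternatives sharing prefix 'e'. Introduce F': F → e F'
  Add: F' → ε
  Add: F' → g

No remaining common prefixes — done.

Resulting grammar:
F → e F'
F' → ε
F' → g
F → + B
B → c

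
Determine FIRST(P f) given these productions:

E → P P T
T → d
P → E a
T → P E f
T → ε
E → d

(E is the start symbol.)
{ 'd' }

FIRST sets of the non-terminals involved (from the grammar, by fixed-point iteration):
  FIRST(P) = { 'd' }

To compute FIRST(P f), process the symbols left to right:
Symbol P is a non-terminal. Add FIRST(P) \ {ε} = { 'd' }
P is not nullable (ε ∉ FIRST(P)), so stop here.
FIRST(P f) = { 'd' }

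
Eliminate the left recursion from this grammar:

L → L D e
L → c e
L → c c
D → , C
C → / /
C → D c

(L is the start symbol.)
L → c e L'
L → c c L'
L' → D e L'
L' → ε
D → , C
C → / /
C → D c

L is directly left-recursive. The standard transformation for
  A → A α₁ | ... | A α_m | β₁ | ... | β_n
is
  A  → β₁ A' | ... | β_n A'
  A' → α₁ A' | ... | α_m A' | ε

L → c e becomes L → c e L'
L → c c becomes L → c c L'
L → L D e becomes L' → D e L'
Add L' → ε

Productions for other non-terminals are unchanged:
  D → , C
  C → / /
  C → D c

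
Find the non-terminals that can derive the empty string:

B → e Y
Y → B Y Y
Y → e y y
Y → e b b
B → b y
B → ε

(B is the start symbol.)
{ 'B' }

ε-productions: B → ε
So B is immediately nullable.
No further non-terminal can be added: every production for the remaining non-terminals contains a terminal or a non-nullable non-terminal.
Nullable = { 'B' }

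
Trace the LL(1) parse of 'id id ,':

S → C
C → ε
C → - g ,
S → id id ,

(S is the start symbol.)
LL(1) parsing maintains a stack (initially the start symbol over $) and the input. At each step: if the stack top is a terminal, match it against the current input token; if it is a non-terminal N, replace it with the RHS of M[N, lookahead] (the unique production whose predict set contains the lookahead).

Stack is shown with the top on the left.

Stack      Input      Action
----------------------------
S $        id id , $  output S → id id ,
id id , $  id id , $  match 'id'
id , $     id , $     match 'id'
, $        , $        match ','
$          $          accept

The string is accepted.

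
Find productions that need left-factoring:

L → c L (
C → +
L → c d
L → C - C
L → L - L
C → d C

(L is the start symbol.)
Left-factoring is needed when two productions for the same non-terminal
share a common prefix on the right-hand side.

Productions for L:
  L → c L (
  L → c d
  L → C - C
  L → L - L
Productions for C:
  C → +
  C → d C

Found common prefix 'c' in productions for L

Answer: Yes, L has productions with common prefix 'c'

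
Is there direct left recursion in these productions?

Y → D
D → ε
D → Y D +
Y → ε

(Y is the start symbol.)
Y → D: starts with D
D → ε: starts with ε
D → Y D +: starts with Y
Y → ε: starts with ε

No direct left recursion found.

Answer: No direct left recursion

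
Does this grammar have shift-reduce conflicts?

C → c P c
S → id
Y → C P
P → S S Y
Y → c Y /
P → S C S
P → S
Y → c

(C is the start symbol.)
Yes — I4: [P → S .] vs [C → . c P c]; I10: [Y → c .] vs [C → . c P c]

A shift-reduce conflict occurs when an LR(0) state has both:
  - a complete (reduce) item [A → α .] (dot at the end), and
  - a shift item [B → β . c γ] (dot before a terminal).

Augment with C' → C and build the canonical LR(0) collection (I0 = CLOSURE({[C' → . C]}), then GOTO on every symbol after a dot until no new states appear). It has 16 states:
  I0: { [C → . c P c], [C' → . C] }  — shift
  I1: { [C' → C .] }  — accept
  I2: { [C → c . P c], [P → . S C S], [P → . S S Y], [P → . S], [S → . id] }  — shift
  I3: { [C → c P . c] }  — shift
  I4: { [C → . c P c], [P → S . C S], [P → S . S Y], [P → S .], [S → . id] }  — shift, reduce
  I5: { [S → id .] }  — reduce
  I6: { [P → S C . S], [S → . id] }  — shift
  I7: { [C → . c P c], [P → S S . Y], [Y → . C P], [Y → . c Y /], [Y → . c] }  — shift
  I8: { [P → . S C S], [P → . S S Y], [P → . S], [S → . id], [Y → C . P] }  — shift
  I9: { [P → S S Y .] }  — reduce
  I10: { [C → . c P c], [C → c . P c], [P → . S C S], [P → . S S Y], [P → . S], [S → . id], [Y → . C P], [Y → . c Y /], [Y → . c], [Y → c . Y /], [Y → c .] }  — shift, reduce
  I11: { [Y → c Y . /] }  — shift
  I12: { [Y → c Y / .] }  — reduce
  I13: { [Y → C P .] }  — reduce
  I14: { [P → S C S .] }  — reduce
  I15: { [C → c P c .] }  — reduce

I4 contains reduce item [P → S .] and shift items [C → . c P c], [S → . id] — shift-reduce conflict.
I10 contains reduce item [Y → c .] and shift items [C → . c P c], [S → . id], [Y → . c], [Y → . c Y /] — shift-reduce conflict.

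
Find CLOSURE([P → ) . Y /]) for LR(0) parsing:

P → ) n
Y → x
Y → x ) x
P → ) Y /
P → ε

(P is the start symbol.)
To compute CLOSURE, for each item [A → α.Bβ] where B is a non-terminal, add [B → .γ] for all productions B → γ; repeat for the newly added items until nothing changes.

Start with: [P → ) . Y /]
  [P → ) . Y /] has the dot before Y: add [Y → . x], [Y → . x ) x]
No further items can be added.

CLOSURE = { [P → ) . Y /], [Y → . x ) x], [Y → . x] }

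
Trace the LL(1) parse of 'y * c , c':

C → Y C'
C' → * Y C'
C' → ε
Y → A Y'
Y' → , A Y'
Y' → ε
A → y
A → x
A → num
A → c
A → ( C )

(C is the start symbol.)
LL(1) parsing maintains a stack (initially the start symbol over $) and the input. At each step: if the stack top is a terminal, match it against the current input token; if it is a non-terminal N, replace it with the RHS of M[N, lookahead] (the unique production whose predict set contains the lookahead).

Stack is shown with the top on the left.

Stack        Input        Action
--------------------------------
C $          y * c , c $  output C → Y C'
Y C' $       y * c , c $  output Y → A Y'
A Y' C' $    y * c , c $  output A → y
y Y' C' $    y * c , c $  match 'y'
Y' C' $      * c , c $    output Y' → ε
C' $         * c , c $    output C' → * Y C'
* Y C' $     * c , c $    match '*'
Y C' $       c , c $      output Y → A Y'
A Y' C' $    c , c $      output A → c
c Y' C' $    c , c $      match 'c'
Y' C' $      , c $        output Y' → , A Y'
, A Y' C' $  , c $        match ','
A Y' C' $    c $          output A → c
c Y' C' $    c $          match 'c'
Y' C' $      $            output Y' → ε
C' $         $            output C' → ε
$            $            accept

The string is accepted.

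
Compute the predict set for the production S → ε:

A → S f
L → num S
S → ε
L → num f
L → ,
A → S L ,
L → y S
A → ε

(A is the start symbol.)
{ ',', 'f', 'num', 'y' }

PREDICT(S → ε) = (FIRST(RHS) \ {ε}) ∪ (FOLLOW(S) if ε ∈ FIRST(RHS), i.e. RHS ⇒* ε)
The right-hand side is ε (FIRST(ε) = { ε }), so the predict set is FOLLOW(S) = { ',', 'f', 'num', 'y' }
PREDICT(S → ε) = { ',', 'f', 'num', 'y' }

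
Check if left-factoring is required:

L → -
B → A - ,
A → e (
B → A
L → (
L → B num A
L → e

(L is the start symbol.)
Left-factoring is needed when two productions for the same non-terminal
share a common prefix on the right-hand side.

Productions for L:
  L → -
  L → (
  L → B num A
  L → e
Productions for B:
  B → A - ,
  B → A

Found common prefix 'A' in productions for B

Answer: Yes, B has productions with common prefix 'A'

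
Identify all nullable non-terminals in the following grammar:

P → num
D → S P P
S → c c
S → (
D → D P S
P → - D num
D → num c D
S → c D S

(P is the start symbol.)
A non-terminal is nullable if it can derive ε (the empty string): either it has an ε-production, or it has a production whose right-hand side consists entirely of nullable non-terminals.

There are no ε-productions, so no non-terminal can derive ε.
No non-terminals are nullable.

Answer: None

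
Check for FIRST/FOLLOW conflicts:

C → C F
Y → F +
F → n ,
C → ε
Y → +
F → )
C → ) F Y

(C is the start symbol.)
Yes. C → C F with FOLLOW(C) on { ')', 'n' }; C → ')' F Y with FOLLOW(C) on { ')' }

A FIRST/FOLLOW conflict occurs when a non-terminal N has a nullable alternative N → β (β ⇒* ε) and another alternative N → α with FIRST(α) ∩ FOLLOW(N) ≠ ∅: on such a lookahead the parser cannot decide between expanding α and letting N vanish via β.

Nullable non-terminals: C.
FIRST sets used below: FIRST(C) = { ')', 'n', ε }, FIRST(F) = { ')', 'n' }

C: nullable alternative(s) C → ε; FOLLOW(C) = { $, ')', 'n' }
  C → C F: FIRST \ {ε} = { ')', 'n' } — overlaps FOLLOW(C) on { ')', 'n' }: CONFLICT
  C → ε: FIRST \ {ε} = { } — this is the only nullable alternative, skip
  C → ) F Y: FIRST \ {ε} = { ')' } — overlaps FOLLOW(C) on { ')' }: CONFLICT

F, Y have no nullable alternative, so no FIRST/FOLLOW check is needed there.

So the grammar has 2 FIRST/FOLLOW conflicts (marked CONFLICT above).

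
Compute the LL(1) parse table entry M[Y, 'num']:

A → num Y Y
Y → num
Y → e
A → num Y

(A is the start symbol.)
To find M[Y, 'num'], we find productions for Y where 'num' is in the predict set (PREDICT(N → α) = (FIRST(α) \ {ε}) ∪ (FOLLOW(N) if α ⇒* ε)).

Y → num: PREDICT = { 'num' }
  'num' is in predict set, so this production goes in M[Y, 'num']
Y → e: PREDICT = { 'e' }

M[Y, 'num'] = Y → num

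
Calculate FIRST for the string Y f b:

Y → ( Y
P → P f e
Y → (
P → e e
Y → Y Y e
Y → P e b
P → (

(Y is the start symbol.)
{ '(', 'e' }

FIRST sets of the non-terminals involved (from the grammar, by fixed-point iteration):
  FIRST(Y) = { '(', 'e' }

To compute FIRST(Y f b), process the symbols left to right:
Symbol Y is a non-terminal. Add FIRST(Y) \ {ε} = { '(', 'e' }
Y is not nullable (ε ∉ FIRST(Y)), so stop here.
FIRST(Y f b) = { '(', 'e' }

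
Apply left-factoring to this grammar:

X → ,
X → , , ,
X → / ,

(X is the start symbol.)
Left-factoring transforms A → αβ₁ | αβ₂ into A → αA' and A' → β₁ | β₂
(α is the longest common prefix among the alternatives). Repeat until
no nonterminal has two alternatives with a common prefix.

Round 1: X has alternatives sharing prefix ','. Introduce X': X → , X'
  Add: X' → ε
  Add: X' → , ,

No remaining common prefixes — done.

Resulting grammar:
X → , X'
X' → ε
X' → , ,
X → / ,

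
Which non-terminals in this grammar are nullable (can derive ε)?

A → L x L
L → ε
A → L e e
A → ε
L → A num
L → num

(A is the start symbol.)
A non-terminal is nullable if it can derive ε (the empty string): either it has an ε-production, or it has a production whose right-hand side consists entirely of nullable non-terminals.

ε-productions: L → ε, A → ε
So L, A are immediately nullable.
Every non-terminal is now nullable.
Nullable = { 'A', 'L' }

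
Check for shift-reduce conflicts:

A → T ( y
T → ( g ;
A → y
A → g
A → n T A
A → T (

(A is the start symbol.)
A shift-reduce conflict occurs when an LR(0) state has both:
  - a complete (reduce) item [A → α .] (dot at the end), and
  - a shift item [B → β . c γ] (dot before a terminal).

Augment with A' → A and build the canonical LR(0) collection (I0 = CLOSURE({[A' → . A]}), then GOTO on every symbol after a dot until no new states appear). It has 13 states:
  I0: { [A → . T ( y], [A → . T (], [A → . g], [A → . n T A], [A → . y], [A' → . A], [T → . ( g ;] }  — shift
  I1: { [T → ( . g ;] }  — shift
  I2: { [A' → A .] }  — accept
  I3: { [A → T . ( y], [A → T . (] }  — shift
  I4: { [A → g .] }  — reduce
  I5: { [A → n . T A], [T → . ( g ;] }  — shift
  I6: { [A → y .] }  — reduce
  I7: { [A → . T ( y], [A → . T (], [A → . g], [A → . n T A], [A → . y], [A → n T . A], [T → . ( g ;] }  — shift
  I8: { [A → n T A .] }  — reduce
  I9: { [A → T ( . y], [A → T ( .] }  — shift, reduce
  I10: { [A → T ( y .] }  — reduce
  I11: { [T → ( g . ;] }  — shift
  I12: { [T → ( g ; .] }  — reduce

I9 contains reduce item [A → T ( .] and shift item [A → T ( . y] — shift-reduce conflict.

Answer: Yes — I9: [A → T ( .] vs [A → T ( . y]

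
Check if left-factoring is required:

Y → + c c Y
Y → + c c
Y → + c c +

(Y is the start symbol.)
Left-factoring is needed when two productions for the same non-terminal
share a common prefix on the right-hand side.

Productions for Y:
  Y → + c c Y
  Y → + c c
  Y → + c c +

Found common prefix '+ c c' in productions for Y

Answer: Yes, Y has productions with common prefix '+ c c'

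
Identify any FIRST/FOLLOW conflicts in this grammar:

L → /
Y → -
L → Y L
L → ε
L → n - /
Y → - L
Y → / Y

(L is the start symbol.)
A FIRST/FOLLOW conflict occurs when a non-terminal N has a nullable alternative N → β (β ⇒* ε) and another alternative N → α with FIRST(α) ∩ FOLLOW(N) ≠ ∅: on such a lookahead the parser cannot decide between expanding α and letting N vanish via β.

Nullable non-terminals: L.
FIRST sets used below: FIRST(Y) = { '-', '/' }

L: nullable alternative(s) L → ε; FOLLOW(L) = { $, '-', '/', 'n' }
  L → /: FIRST \ {ε} = { '/' } — overlaps FOLLOW(L) on { '/' }: CONFLICT
  L → Y L: FIRST \ {ε} = { '-', '/' } — overlaps FOLLOW(L) on { '-', '/' }: CONFLICT
  L → ε: FIRST \ {ε} = { } — this is the only nullable alternative, skip
  L → n - /: FIRST \ {ε} = { 'n' } — overlaps FOLLOW(L) on { 'n' }: CONFLICT

Y has no nullable alternative, so no FIRST/FOLLOW check is needed there.

So the grammar has 3 FIRST/FOLLOW conflicts (marked CONFLICT above).

Answer: Yes. L → '/' with FOLLOW(L) on { '/' }; L → Y L with FOLLOW(L) on { '-', '/' }; L → n '-' '/' with FOLLOW(L) on { 'n' }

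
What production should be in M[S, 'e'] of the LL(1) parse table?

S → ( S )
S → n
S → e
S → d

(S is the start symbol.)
To find M[S, 'e'], we find productions for S where 'e' is in the predict set (PREDICT(N → α) = (FIRST(α) \ {ε}) ∪ (FOLLOW(N) if α ⇒* ε)).

S → ( S ): PREDICT = { '(' }
S → n: PREDICT = { 'n' }
S → e: PREDICT = { 'e' }
  'e' is in predict set, so this production goes in M[S, 'e']
S → d: PREDICT = { 'd' }

M[S, 'e'] = S → e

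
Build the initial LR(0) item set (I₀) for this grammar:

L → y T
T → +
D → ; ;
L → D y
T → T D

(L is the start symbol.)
First, augment the grammar with L' → L
I₀ = CLOSURE({ [L' → . L] }):
  [L' → . L] has the dot before L: add [L → . y T], [L → . D y]
  [L → . D y] has the dot before D: add [D → . ; ;]
No further items can be added.

I₀ = { [D → . ; ;], [L → . D y], [L → . y T], [L' → . L] }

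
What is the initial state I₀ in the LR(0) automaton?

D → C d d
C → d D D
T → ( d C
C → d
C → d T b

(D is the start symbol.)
{ [C → . d D D], [C → . d T b], [C → . d], [D → . C d d], [D' → . D] }

First, augment the grammar with D' → D
I₀ = CLOSURE({ [D' → . D] }):
  [D' → . D] has the dot before D: add [D → . C d d]
  [D → . C d d] has the dot before C: add [C → . d D D], [C → . d], [C → . d T b]
No further items can be added.

I₀ = { [C → . d D D], [C → . d T b], [C → . d], [D → . C d d], [D' → . D] }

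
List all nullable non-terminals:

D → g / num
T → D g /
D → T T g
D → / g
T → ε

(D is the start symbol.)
ε-productions: T → ε
So T is immediately nullable.
No further non-terminal can be added: every production for the remaining non-terminals contains a terminal or a non-nullable non-terminal.
Nullable = { 'T' }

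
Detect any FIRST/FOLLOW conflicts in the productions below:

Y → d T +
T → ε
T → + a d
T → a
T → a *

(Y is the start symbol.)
A FIRST/FOLLOW conflict occurs when a non-terminal N has a nullable alternative N → β (β ⇒* ε) and another alternative N → α with FIRST(α) ∩ FOLLOW(N) ≠ ∅: on such a lookahead the parser cannot decide between expanding α and letting N vanish via β.

Nullable non-terminals: T.

T: nullable alternative(s) T → ε; FOLLOW(T) = { '+' }
  T → ε: FIRST \ {ε} = { } — this is the only nullable alternative, skip
  T → + a d: FIRST \ {ε} = { '+' } — overlaps FOLLOW(T) on { '+' }: CONFLICT
  T → a: FIRST \ {ε} = { 'a' } — disjoint from FOLLOW(T)
  T → a *: FIRST \ {ε} = { 'a' } — disjoint from FOLLOW(T)

Y has no nullable alternative, so no FIRST/FOLLOW check is needed there.

So the grammar has 1 FIRST/FOLLOW conflict (marked CONFLICT above).

Answer: Yes. T → '+' a d with FOLLOW(T) on { '+' }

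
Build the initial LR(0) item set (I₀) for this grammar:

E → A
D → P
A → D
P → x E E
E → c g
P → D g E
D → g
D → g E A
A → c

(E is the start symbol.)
First, augment the grammar with E' → E
I₀ = CLOSURE({ [E' → . E] }):
  [E' → . E] has the dot before E: add [E → . A], [E → . c g]
  [E → . A] has the dot before A: add [A → . D], [A → . c]
  [A → . D] has the dot before D: add [D → . P], [D → . g], [D → . g E A]
  [D → . P] has the dot before P: add [P → . x E E], [P → . D g E]
No further items can be added.

I₀ = { [A → . D], [A → . c], [D → . P], [D → . g E A], [D → . g], [E → . A], [E → . c g], [E' → . E], [P → . D g E], [P → . x E E] }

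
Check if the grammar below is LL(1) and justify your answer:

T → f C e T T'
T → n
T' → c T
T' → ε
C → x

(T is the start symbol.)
A grammar is LL(1) if for each non-terminal N with multiple productions, the predict sets of those productions are pairwise disjoint, where PREDICT(N → α) = (FIRST(α) \ {ε}) ∪ (FOLLOW(N) if α ⇒* ε).

Relevant sets:
  FOLLOW(T') = { $, 'c' }

For T:
  PREDICT(T → f C e T T') = { 'f' }
  PREDICT(T → n) = { 'n' }
For T':
  PREDICT(T' → c T) = { 'c' }
  PREDICT(T' → ε) = { $, 'c' }
C has a single production, so nothing to check there.

Conflict found: Predict set conflict for T': { 'c' }
The grammar is NOT LL(1).

Answer: No. Predict set conflict for T': { 'c' }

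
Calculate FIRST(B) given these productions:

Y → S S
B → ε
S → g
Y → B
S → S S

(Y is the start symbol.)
From B → ε:
  - ε-production, so ε ∈ FIRST(B)

Collecting: FIRST(B) = { ε }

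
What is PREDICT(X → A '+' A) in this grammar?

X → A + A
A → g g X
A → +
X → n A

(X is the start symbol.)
PREDICT(X → A '+' A) = (FIRST(RHS) \ {ε}) ∪ (FOLLOW(X) if ε ∈ FIRST(RHS), i.e. RHS ⇒* ε)
FIRST(A) = { '+', 'g' }
FIRST(A '+' A) = { '+', 'g' }
ε ∉ FIRST(A '+' A), so FOLLOW(X) is not added.
PREDICT(X → A '+' A) = { '+', 'g' }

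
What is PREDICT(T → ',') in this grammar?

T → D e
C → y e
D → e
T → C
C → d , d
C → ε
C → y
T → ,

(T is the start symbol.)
PREDICT(T → ',') = (FIRST(RHS) \ {ε}) ∪ (FOLLOW(T) if ε ∈ FIRST(RHS), i.e. RHS ⇒* ε)
FIRST(',') = { ',' }
ε ∉ FIRST(','), so FOLLOW(T) is not added.
PREDICT(T → ',') = { ',' }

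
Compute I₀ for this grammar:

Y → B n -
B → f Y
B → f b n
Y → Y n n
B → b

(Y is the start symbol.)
First, augment the grammar with Y' → Y
I₀ = CLOSURE({ [Y' → . Y] }):
  [Y' → . Y] has the dot before Y: add [Y → . B n -], [Y → . Y n n]
  [Y → . B n -] has the dot before B: add [B → . f Y], [B → . f b n], [B → . b]
No further items can be added.

I₀ = { [B → . b], [B → . f Y], [B → . f b n], [Y → . B n -], [Y → . Y n n], [Y' → . Y] }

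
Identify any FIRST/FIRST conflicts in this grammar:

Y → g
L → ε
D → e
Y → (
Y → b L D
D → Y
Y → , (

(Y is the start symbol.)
No FIRST/FIRST conflicts.

A FIRST/FIRST conflict occurs when two productions N → α and N → β for the same non-terminal have FIRST(α) ∩ FIRST(β) ≠ ∅ (with ε ∈ FIRST of a nullable right-hand side, so two nullable alternatives also conflict).

FIRST sets of the non-terminals at (or reachable through a nullable prefix from) the front of some alternative:
  FIRST(Y) = { '(', ',', 'b', 'g' }

Productions for Y:
  Y → g: FIRST = { 'g' }
  Y → (: FIRST = { '(' }
  Y → b L D: FIRST = { 'b' }
  Y → , (: FIRST = { ',' }
Productions for D:
  D → e: FIRST = { 'e' }
  D → Y: FIRST = { '(', ',', 'b', 'g' }
L has only one production, so no FIRST/FIRST conflict is possible there.

All alternatives of each non-terminal have pairwise disjoint FIRST sets.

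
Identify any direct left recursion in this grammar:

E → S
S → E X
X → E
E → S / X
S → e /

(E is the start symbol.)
Direct left recursion occurs when N → N α for some non-terminal N (the right-hand side begins with the left-hand side itself).

E → S: starts with S
S → E X: starts with E
X → E: starts with E
E → S / X: starts with S
S → e /: starts with e

No direct left recursion found.

Answer: No direct left recursion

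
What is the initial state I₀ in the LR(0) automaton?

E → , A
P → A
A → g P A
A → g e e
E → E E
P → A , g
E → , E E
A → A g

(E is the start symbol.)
{ [E → . , A], [E → . , E E], [E → . E E], [E' → . E] }

First, augment the grammar with E' → E
I₀ = CLOSURE({ [E' → . E] }):
  [E' → . E] has the dot before E: add [E → . , A], [E → . E E], [E → . , E E]
No further items can be added.

I₀ = { [E → . , A], [E → . , E E], [E → . E E], [E' → . E] }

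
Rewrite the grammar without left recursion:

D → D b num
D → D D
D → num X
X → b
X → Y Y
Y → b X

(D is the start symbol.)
D is directly left-recursive. The standard transformation for
  A → A α₁ | ... | A α_m | β₁ | ... | β_n
is
  A  → β₁ A' | ... | β_n A'
  A' → α₁ A' | ... | α_m A' | ε

D → num X becomes D → num X D'
D → D b num becomes D' → b num D'
D → D D becomes D' → D D'
Add D' → ε

Productions for other non-terminals are unchanged:
  X → b
  X → Y Y
  Y → b X

Resulting grammar:
D → num X D'
D' → b num D'
D' → D D'
D' → ε
X → b
X → Y Y
Y → b X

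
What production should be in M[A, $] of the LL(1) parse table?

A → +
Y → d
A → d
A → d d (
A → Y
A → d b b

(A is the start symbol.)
Empty (error entry)

To find M[A, $], we find productions for A where $ is in the predict set (PREDICT(N → α) = (FIRST(α) \ {ε}) ∪ (FOLLOW(N) if α ⇒* ε)).

Relevant sets:
  FIRST(Y) = { 'd' }

A → +: PREDICT = { '+' }
A → d: PREDICT = { 'd' }
A → d d (: PREDICT = { 'd' }
A → Y: PREDICT = { 'd' }
A → d b b: PREDICT = { 'd' }

M[A, $] is empty (no production applies)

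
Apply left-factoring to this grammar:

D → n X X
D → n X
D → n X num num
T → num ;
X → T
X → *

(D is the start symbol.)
Left-factoring transforms A → αβ₁ | αβ₂ into A → αA' and A' → β₁ | β₂
(α is the longest common prefix among the alternatives). Repeat until
no nonterminal has two alternatives with a common prefix.

Round 1: D has alternatives sharing prefix 'n X'. Introduce D': D → n X D'
  Add: D' → X
  Add: D' → ε
  Add: D' → num num

No remaining common prefixes — done.

Resulting grammar:
D → n X D'
D' → X
D' → ε
D' → num num
T → num ;
X → T
X → *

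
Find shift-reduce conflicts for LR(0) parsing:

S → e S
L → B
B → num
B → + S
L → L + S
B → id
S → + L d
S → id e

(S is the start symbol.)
No shift-reduce conflicts

Augment with S' → S and build the canonical LR(0) collection (I0 = CLOSURE({[S' → . S]}), then GOTO on every symbol after a dot until no new states appear). It has 16 states:
  I0: { [S → . + L d], [S → . e S], [S → . id e], [S' → . S] }  — shift
  I1: { [B → . + S], [B → . id], [B → . num], [L → . B], [L → . L + S], [S → + . L d] }  — shift
  I2: { [S' → S .] }  — accept
  I3: { [S → . + L d], [S → . e S], [S → . id e], [S → e . S] }  — shift
  I4: { [S → id . e] }  — shift
  I5: { [S → id e .] }  — reduce
  I6: { [S → e S .] }  — reduce
  I7: { [B → + . S], [S → . + L d], [S → . e S], [S → . id e] }  — shift
  I8: { [L → B .] }  — reduce
  I9: { [L → L . + S], [S → + L . d] }  — shift
  I10: { [B → id .] }  — reduce
  I11: { [B → num .] }  — reduce
  I12: { [L → L + . S], [S → . + L d], [S → . e S], [S → . id e] }  — shift
  I13: { [S → + L d .] }  — reduce
  I14: { [L → L + S .] }  — reduce
  I15: { [B → + S .] }  — reduce

No state contains both a complete item and a shift item.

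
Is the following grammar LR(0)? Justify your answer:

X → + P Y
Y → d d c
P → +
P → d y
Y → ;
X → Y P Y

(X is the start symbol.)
A grammar is LR(0) if no state in the canonical LR(0) collection has:
  - both a shift item (dot before a terminal) and a complete item (shift-reduce conflict), or
  - two or more complete items (reduce-reduce conflict; the accept item [X' → X .] counts as a complete item here).

Augment with X' → X and build the canonical LR(0) collection (I0 = CLOSURE({[X' → . X]}), then GOTO on every symbol after a dot until no new states appear). It has 15 states:
  I0: { [X → . + P Y], [X → . Y P Y], [X' → . X], [Y → . ;], [Y → . d d c] }  — shift
  I1: { [P → . +], [P → . d y], [X → + . P Y] }  — shift
  I2: { [Y → ; .] }  — reduce
  I3: { [X' → X .] }  — accept
  I4: { [P → . +], [P → . d y], [X → Y . P Y] }  — shift
  I5: { [Y → d . d c] }  — shift
  I6: { [Y → d d . c] }  — shift
  I7: { [Y → d d c .] }  — reduce
  I8: { [P → + .] }  — reduce
  I9: { [X → Y P . Y], [Y → . ;], [Y → . d d c] }  — shift
  I10: { [P → d . y] }  — shift
  I11: { [P → d y .] }  — reduce
  I12: { [X → Y P Y .] }  — reduce
  I13: { [X → + P . Y], [Y → . ;], [Y → . d d c] }  — shift
  I14: { [X → + P Y .] }  — reduce

Every state is either a pure shift/goto state or contains exactly one complete item and nothing to shift — no conflicts. The grammar is LR(0).

Answer: Yes, the grammar is LR(0)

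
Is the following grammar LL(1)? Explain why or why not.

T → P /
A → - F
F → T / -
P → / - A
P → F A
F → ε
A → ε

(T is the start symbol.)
Relevant sets:
  FIRST(T) = { '-', '/' }
  FIRST(F) = { '-', '/', ε }
  FIRST(A) = { '-', ε }
  FOLLOW(A) = { '/' }
  FOLLOW(F) = { '-', '/' }
  FOLLOW(P) = { '/' }

For A:
  PREDICT(A → '-' F) = { '-' }
  PREDICT(A → ε) = { '/' }
For F:
  PREDICT(F → T '/' '-') = { '-', '/' }
  PREDICT(F → ε) = { '-', '/' }
For P:
  PREDICT(P → '/' '-' A) = { '/' }
  PREDICT(P → F A) = { '-', '/' }
T has a single production, so nothing to check there.

Conflict found: Predict set conflict for F: { '-', '/' }
The grammar is NOT LL(1).

Answer: No. Predict set conflict for F: { '-', '/' }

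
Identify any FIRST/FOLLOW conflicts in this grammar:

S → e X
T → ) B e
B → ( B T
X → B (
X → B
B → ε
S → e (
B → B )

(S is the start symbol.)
A FIRST/FOLLOW conflict occurs when a non-terminal N has a nullable alternative N → β (β ⇒* ε) and another alternative N → α with FIRST(α) ∩ FOLLOW(N) ≠ ∅: on such a lookahead the parser cannot decide between expanding α and letting N vanish via β.

Nullable non-terminals: B, X.
FIRST sets used below: FIRST(B) = { '(', ')', ε }

B: nullable alternative(s) B → ε; FOLLOW(B) = { $, '(', ')', 'e' }
  B → ( B T: FIRST \ {ε} = { '(' } — overlaps FOLLOW(B) on { '(' }: CONFLICT
  B → ε: FIRST \ {ε} = { } — this is the only nullable alternative, skip
  B → B ): FIRST \ {ε} = { '(', ')' } — overlaps FOLLOW(B) on { '(', ')' }: CONFLICT

X: nullable alternative(s) X → B; FOLLOW(X) = { $ }
  X → B (: FIRST \ {ε} = { '(', ')' } — disjoint from FOLLOW(X)
  X → B: FIRST \ {ε} = { '(', ')' } — this is the only nullable alternative, skip

S, T have no nullable alternative, so no FIRST/FOLLOW check is needed there.

So the grammar has 2 FIRST/FOLLOW conflicts (marked CONFLICT above).

Answer: Yes. B → '(' B T with FOLLOW(B) on { '(' }; B → B ')' with FOLLOW(B) on { '(', ')' }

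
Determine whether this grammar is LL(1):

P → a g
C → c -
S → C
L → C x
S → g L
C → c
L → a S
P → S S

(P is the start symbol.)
Relevant sets:
  FIRST(S) = { 'c', 'g' }
  FIRST(C) = { 'c' }

For P:
  PREDICT(P → a g) = { 'a' }
  PREDICT(P → S S) = { 'c', 'g' }
For C:
  PREDICT(C → c '-') = { 'c' }
  PREDICT(C → c) = { 'c' }
For S:
  PREDICT(S → C) = { 'c' }
  PREDICT(S → g L) = { 'g' }
For L:
  PREDICT(L → C x) = { 'c' }
  PREDICT(L → a S) = { 'a' }

Conflict found: Predict set conflict for C: { 'c' }
The grammar is NOT LL(1).

Answer: No. Predict set conflict for C: { 'c' }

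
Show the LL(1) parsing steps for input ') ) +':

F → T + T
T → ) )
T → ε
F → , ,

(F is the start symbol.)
Stack is shown with the top on the left.

Stack      Input    Action
--------------------------
F $        ) ) + $  output F → T + T
T + T $    ) ) + $  output T → ) )
) ) + T $  ) ) + $  match ')'
) + T $    ) + $    match ')'
+ T $      + $      match '+'
T $        $        output T → ε
$          $        accept

The string is accepted.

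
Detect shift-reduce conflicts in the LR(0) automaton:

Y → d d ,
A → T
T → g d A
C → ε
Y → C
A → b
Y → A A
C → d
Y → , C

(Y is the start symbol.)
Augment with Y' → Y and build the canonical LR(0) collection (I0 = CLOSURE({[Y' → . Y]}), then GOTO on every symbol after a dot until no new states appear). It has 16 states:
  I0: { [A → . T], [A → . b], [C → . d], [C → .], [T → . g d A], [Y → . , C], [Y → . A A], [Y → . C], [Y → . d d ,], [Y' → . Y] }  — shift, reduce
  I1: { [C → . d], [C → .], [Y → , . C] }  — shift, reduce
  I2: { [A → . T], [A → . b], [T → . g d A], [Y → A . A] }  — shift
  I3: { [Y → C .] }  — reduce
  I4: { [A → T .] }  — reduce
  I5: { [Y' → Y .] }  — accept
  I6: { [A → b .] }  — reduce
  I7: { [C → d .], [Y → d . d ,] }  — shift, reduce
  I8: { [T → g . d A] }  — shift
  I9: { [A → . T], [A → . b], [T → . g d A], [T → g d . A] }  — shift
  I10: { [T → g d A .] }  — reduce
  I11: { [Y → d d . ,] }  — shift
  I12: { [Y → d d , .] }  — reduce
  I13: { [Y → A A .] }  — reduce
  I14: { [Y → , C .] }  — reduce
  I15: { [C → d .] }  — reduce

I0 contains reduce item [C → .] and shift items [A → . b], [C → . d], [T → . g d A], [Y → . , C], [Y → . d d ,] — shift-reduce conflict.
I1 contains reduce item [C → .] and shift item [C → . d] — shift-reduce conflict.
I7 contains reduce item [C → d .] and shift item [Y → d . d ,] — shift-reduce conflict.

Answer: Yes — I0: [C → .] vs [A → . b]; I1: [C → .] vs [C → . d]; I7: [C → d .] vs [Y → d . d ,]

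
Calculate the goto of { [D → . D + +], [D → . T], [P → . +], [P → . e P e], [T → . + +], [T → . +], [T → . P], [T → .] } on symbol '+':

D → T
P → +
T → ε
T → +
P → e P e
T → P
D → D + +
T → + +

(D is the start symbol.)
{ [P → + .], [T → + . +], [T → + .] }

GOTO(I, '+') = CLOSURE({ [A → αX.β] : [A → α.Xβ] ∈ I, X = '+' })

Items with dot before '+', with the dot advanced:
  [P → . +] → [P → + .]
  [T → . +] → [T → + .]
  [T → . + +] → [T → + . +]
Closure adds nothing (no advanced item has the dot before a non-terminal).

GOTO = { [P → + .], [T → + . +], [T → + .] }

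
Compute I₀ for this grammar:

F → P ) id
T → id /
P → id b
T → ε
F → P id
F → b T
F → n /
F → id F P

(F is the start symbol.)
First, augment the grammar with F' → F
I₀ = CLOSURE({ [F' → . F] }):
  [F' → . F] has the dot before F: add [F → . P ) id], [F → . P id], [F → . b T], [F → . n /], [F → . id F P]
  [F → . P ) id] has the dot before P: add [P → . id b]
No further items can be added.

I₀ = { [F → . P ) id], [F → . P id], [F → . b T], [F → . id F P], [F → . n /], [F' → . F], [P → . id b] }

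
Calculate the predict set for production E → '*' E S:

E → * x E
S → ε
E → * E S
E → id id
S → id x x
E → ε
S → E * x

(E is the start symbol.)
PREDICT(E → '*' E S) = (FIRST(RHS) \ {ε}) ∪ (FOLLOW(E) if ε ∈ FIRST(RHS), i.e. RHS ⇒* ε)
FIRST('*' E S) = { '*' }
ε ∉ FIRST('*' E S), so FOLLOW(E) is not added.
PREDICT(E → '*' E S) = { '*' }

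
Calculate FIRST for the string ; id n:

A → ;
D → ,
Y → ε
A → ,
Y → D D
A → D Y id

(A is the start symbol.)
To compute FIRST(; id n), process the symbols left to right:
Symbol ; is a terminal. Add ';' and stop.
FIRST(; id n) = { ';' }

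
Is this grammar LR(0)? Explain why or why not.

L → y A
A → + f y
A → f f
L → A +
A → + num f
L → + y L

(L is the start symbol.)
Augment with L' → L and build the canonical LR(0) collection (I0 = CLOSURE({[L' → . L]}), then GOTO on every symbol after a dot until no new states appear). It has 16 states:
  I0: { [A → . + f y], [A → . + num f], [A → . f f], [L → . + y L], [L → . A +], [L → . y A], [L' → . L] }  — shift
  I1: { [A → + . f y], [A → + . num f], [L → + . y L] }  — shift
  I2: { [L → A . +] }  — shift
  I3: { [L' → L .] }  — accept
  I4: { [A → f . f] }  — shift
  I5: { [A → . + f y], [A → . + num f], [A → . f f], [L → y . A] }  — shift
  I6: { [A → + . f y], [A → + . num f] }  — shift
  I7: { [L → y A .] }  — reduce
  I8: { [A → + f . y] }  — shift
  I9: { [A → + num . f] }  — shift
  I10: { [A → + num f .] }  — reduce
  I11: { [A → + f y .] }  — reduce
  I12: { [A → f f .] }  — reduce
  I13: { [L → A + .] }  — reduce
  I14: { [A → . + f y], [A → . + num f], [A → . f f], [L → + y . L], [L → . + y L], [L → . A +], [L → . y A] }  — shift
  I15: { [L → + y L .] }  — reduce

Every state is either a pure shift/goto state or contains exactly one complete item and nothing to shift — no conflicts. The grammar is LR(0).

Answer: Yes, the grammar is LR(0)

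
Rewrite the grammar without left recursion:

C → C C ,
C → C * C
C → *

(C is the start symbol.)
C is directly left-recursive. The standard transformation for
  A → A α₁ | ... | A α_m | β₁ | ... | β_n
is
  A  → β₁ A' | ... | β_n A'
  A' → α₁ A' | ... | α_m A' | ε

C → * becomes C → * C'
C → C C , becomes C' → C , C'
C → C * C becomes C' → * C C'
Add C' → ε

Resulting grammar:
C → * C'
C' → C , C'
C' → * C C'
C' → ε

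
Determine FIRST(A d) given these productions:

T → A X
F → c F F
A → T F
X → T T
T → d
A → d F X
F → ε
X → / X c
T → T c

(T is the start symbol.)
{ 'd' }

FIRST sets of the non-terminals involved (from the grammar, by fixed-point iteration):
  FIRST(A) = { 'd' }

To compute FIRST(A d), process the symbols left to right:
Symbol A is a non-terminal. Add FIRST(A) \ {ε} = { 'd' }
A is not nullable (ε ∉ FIRST(A)), so stop here.
FIRST(A d) = { 'd' }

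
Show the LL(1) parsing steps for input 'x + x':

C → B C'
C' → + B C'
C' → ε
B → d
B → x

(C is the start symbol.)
LL(1) parsing maintains a stack (initially the start symbol over $) and the input. At each step: if the stack top is a terminal, match it against the current input token; if it is a non-terminal N, replace it with the RHS of M[N, lookahead] (the unique production whose predict set contains the lookahead).

Stack is shown with the top on the left.

Stack     Input    Action
-------------------------
C $       x + x $  output C → B C'
B C' $    x + x $  output B → x
x C' $    x + x $  match 'x'
C' $      + x $    output C' → + B C'
+ B C' $  + x $    match '+'
B C' $    x $      output B → x
x C' $    x $      match 'x'
C' $      $        output C' → ε
$         $        accept

The string is accepted.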